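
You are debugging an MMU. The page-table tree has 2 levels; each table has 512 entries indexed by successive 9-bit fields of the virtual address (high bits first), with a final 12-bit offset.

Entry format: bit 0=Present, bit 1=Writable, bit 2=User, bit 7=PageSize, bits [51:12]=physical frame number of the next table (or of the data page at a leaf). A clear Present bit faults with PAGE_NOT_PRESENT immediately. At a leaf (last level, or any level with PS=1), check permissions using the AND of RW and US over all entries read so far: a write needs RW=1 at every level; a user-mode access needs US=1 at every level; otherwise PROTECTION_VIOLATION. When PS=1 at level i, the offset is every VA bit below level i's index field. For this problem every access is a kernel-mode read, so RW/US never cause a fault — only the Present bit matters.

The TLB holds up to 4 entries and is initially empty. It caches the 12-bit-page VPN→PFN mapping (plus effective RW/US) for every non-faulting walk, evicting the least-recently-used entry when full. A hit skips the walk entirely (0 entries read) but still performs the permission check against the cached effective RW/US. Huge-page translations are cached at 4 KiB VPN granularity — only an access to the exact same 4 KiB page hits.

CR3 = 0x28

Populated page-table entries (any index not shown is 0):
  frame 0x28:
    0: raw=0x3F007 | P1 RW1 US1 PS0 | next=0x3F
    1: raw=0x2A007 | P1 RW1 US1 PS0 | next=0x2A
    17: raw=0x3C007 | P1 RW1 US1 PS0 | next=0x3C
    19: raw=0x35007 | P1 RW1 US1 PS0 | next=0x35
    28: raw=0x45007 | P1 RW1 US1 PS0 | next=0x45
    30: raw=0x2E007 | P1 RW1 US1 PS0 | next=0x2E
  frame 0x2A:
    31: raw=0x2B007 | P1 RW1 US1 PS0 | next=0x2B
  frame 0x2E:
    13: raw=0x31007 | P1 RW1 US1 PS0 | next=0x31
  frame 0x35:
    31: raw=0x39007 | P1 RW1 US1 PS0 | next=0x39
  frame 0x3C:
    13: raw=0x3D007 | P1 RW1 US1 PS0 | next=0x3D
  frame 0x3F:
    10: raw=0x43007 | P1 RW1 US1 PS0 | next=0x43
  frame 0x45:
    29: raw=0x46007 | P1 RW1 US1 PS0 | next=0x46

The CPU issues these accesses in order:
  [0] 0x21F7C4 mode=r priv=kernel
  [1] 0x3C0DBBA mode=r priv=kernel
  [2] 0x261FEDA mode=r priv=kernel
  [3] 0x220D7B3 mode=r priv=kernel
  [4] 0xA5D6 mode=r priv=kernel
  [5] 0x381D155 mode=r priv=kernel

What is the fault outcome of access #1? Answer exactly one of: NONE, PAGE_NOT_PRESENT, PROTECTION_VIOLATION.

Per-access translation:
#0 VA=0x21F7C4 (r,kernel):
  L0: frame=0x28 idx=1 entry=0x2A007 [P=1 RW=1 US=1 PS=0]
  L1: frame=0x2A idx=31 entry=0x2B007 [P=1 RW=1 US=1 PS=0]
  ✓ 0x2B7C4  — 2 lookups
#1 VA=0x3C0DBBA (r,kernel):
  L0: frame=0x28 idx=30 entry=0x2E007 [P=1 RW=1 US=1 PS=0]
  L1: frame=0x2E idx=13 entry=0x31007 [P=1 RW=1 US=1 PS=0]
  ✓ 0x31BBA  — 2 lookups
#2 VA=0x261FEDA (r,kernel):
  L0: frame=0x28 idx=19 entry=0x35007 [P=1 RW=1 US=1 PS=0]
  L1: frame=0x35 idx=31 entry=0x39007 [P=1 RW=1 US=1 PS=0]
  ✓ 0x39EDA  — 2 lookups
#3 VA=0x220D7B3 (r,kernel):
  L0: frame=0x28 idx=17 entry=0x3C007 [P=1 RW=1 US=1 PS=0]
  L1: frame=0x3C idx=13 entry=0x3D007 [P=1 RW=1 US=1 PS=0]
  ✓ 0x3D7B3  — 2 lookups
#4 VA=0xA5D6 (r,kernel):
  L0: frame=0x28 idx=0 entry=0x3F007 [P=1 RW=1 US=1 PS=0]
  L1: frame=0x3F idx=10 entry=0x43007 [P=1 RW=1 US=1 PS=0]
  ✓ 0x435D6  — 2 lookups
#5 VA=0x381D155 (r,kernel):
  L0: frame=0x28 idx=28 entry=0x45007 [P=1 RW=1 US=1 PS=0]
  L1: frame=0x45 idx=29 entry=0x46007 [P=1 RW=1 US=1 PS=0]
  ✓ 0x46155  — 2 lookups

Access #1 fault: NONE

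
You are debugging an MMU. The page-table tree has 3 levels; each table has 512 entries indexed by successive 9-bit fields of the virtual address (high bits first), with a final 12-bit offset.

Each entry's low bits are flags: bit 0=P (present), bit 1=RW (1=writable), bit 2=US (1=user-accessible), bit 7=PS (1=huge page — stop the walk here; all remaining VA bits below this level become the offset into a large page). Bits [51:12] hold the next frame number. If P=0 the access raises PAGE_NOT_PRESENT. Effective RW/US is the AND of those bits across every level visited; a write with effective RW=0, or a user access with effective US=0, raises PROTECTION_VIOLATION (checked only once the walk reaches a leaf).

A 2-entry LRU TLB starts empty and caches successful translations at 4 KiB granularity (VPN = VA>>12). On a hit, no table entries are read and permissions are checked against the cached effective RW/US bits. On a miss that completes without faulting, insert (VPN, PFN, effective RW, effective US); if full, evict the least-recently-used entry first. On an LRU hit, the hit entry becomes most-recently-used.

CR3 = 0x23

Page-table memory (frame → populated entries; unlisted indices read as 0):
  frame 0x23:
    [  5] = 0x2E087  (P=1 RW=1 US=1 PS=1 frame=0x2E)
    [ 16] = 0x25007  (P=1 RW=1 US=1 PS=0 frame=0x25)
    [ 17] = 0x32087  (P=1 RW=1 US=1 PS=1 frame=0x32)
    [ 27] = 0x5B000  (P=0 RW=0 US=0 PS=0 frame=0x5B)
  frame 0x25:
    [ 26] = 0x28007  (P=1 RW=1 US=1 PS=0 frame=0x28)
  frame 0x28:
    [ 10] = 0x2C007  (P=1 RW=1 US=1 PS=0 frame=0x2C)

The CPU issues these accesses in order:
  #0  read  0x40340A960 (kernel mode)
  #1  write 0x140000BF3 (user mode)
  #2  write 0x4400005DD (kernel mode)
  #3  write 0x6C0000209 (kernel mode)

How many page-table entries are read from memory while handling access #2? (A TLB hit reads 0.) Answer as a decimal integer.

Walk each access:
#0 VA=0x40340A960 (r,kernel):
  [0] read 0x23 idx=16: raw=0x25007 flags P=1 W=1 U=1 S=0
  [1] read 0x25 idx=26: raw=0x28007 flags P=1 W=1 U=1 S=0
  [2] read 0x28 idx=10: raw=0x2C007 flags P=1 W=1 U=1 S=0
  ⇒ phys 0x2C960  [3 reads]
#1 VA=0x140000BF3 (w,user):
  [0] read 0x23 idx=5: raw=0x2E087 flags P=1 W=1 U=1 S=1
  ⇒ phys 0x2EBF3 (huge @L0)  [1 reads]
#2 VA=0x4400005DD (w,kernel):
  [0] read 0x23 idx=17: raw=0x32087 flags P=1 W=1 U=1 S=1
  ⇒ phys 0x325DD (huge @L0)  [1 reads]
#3 VA=0x6C0000209 (w,kernel):
  [0] read 0x23 idx=27: raw=0x5B000 flags P=0 W=0 U=0 S=0
  → PAGE_NOT_PRESENT  (1 entries read)

Entries read for #2: 1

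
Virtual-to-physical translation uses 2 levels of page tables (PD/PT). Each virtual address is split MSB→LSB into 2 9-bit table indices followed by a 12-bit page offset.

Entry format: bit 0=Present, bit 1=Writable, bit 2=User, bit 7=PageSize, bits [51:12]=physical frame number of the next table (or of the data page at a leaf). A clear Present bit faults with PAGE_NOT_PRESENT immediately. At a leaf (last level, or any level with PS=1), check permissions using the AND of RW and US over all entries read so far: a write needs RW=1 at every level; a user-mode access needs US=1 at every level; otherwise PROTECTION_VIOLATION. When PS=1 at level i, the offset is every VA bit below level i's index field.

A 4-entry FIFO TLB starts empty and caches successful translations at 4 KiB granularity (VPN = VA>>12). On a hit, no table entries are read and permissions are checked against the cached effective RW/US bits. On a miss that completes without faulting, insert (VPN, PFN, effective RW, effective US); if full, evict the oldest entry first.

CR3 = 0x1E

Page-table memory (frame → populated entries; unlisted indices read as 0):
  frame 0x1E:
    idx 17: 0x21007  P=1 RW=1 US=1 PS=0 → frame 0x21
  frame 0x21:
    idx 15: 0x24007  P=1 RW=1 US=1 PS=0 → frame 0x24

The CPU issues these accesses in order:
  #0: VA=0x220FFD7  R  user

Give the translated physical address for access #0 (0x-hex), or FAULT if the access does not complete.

Per-access translation:
#0 VA=0x220FFD7 (r,user):
  L0: frame=0x1E idx=17 entry=0x21007 [P=1 RW=1 US=1 PS=0]
  L1: frame=0x21 idx=15 entry=0x24007 [P=1 RW=1 US=1 PS=0]
  ✓ 0x24FD7  — 2 lookups

Access #0 PA: 0x24FD7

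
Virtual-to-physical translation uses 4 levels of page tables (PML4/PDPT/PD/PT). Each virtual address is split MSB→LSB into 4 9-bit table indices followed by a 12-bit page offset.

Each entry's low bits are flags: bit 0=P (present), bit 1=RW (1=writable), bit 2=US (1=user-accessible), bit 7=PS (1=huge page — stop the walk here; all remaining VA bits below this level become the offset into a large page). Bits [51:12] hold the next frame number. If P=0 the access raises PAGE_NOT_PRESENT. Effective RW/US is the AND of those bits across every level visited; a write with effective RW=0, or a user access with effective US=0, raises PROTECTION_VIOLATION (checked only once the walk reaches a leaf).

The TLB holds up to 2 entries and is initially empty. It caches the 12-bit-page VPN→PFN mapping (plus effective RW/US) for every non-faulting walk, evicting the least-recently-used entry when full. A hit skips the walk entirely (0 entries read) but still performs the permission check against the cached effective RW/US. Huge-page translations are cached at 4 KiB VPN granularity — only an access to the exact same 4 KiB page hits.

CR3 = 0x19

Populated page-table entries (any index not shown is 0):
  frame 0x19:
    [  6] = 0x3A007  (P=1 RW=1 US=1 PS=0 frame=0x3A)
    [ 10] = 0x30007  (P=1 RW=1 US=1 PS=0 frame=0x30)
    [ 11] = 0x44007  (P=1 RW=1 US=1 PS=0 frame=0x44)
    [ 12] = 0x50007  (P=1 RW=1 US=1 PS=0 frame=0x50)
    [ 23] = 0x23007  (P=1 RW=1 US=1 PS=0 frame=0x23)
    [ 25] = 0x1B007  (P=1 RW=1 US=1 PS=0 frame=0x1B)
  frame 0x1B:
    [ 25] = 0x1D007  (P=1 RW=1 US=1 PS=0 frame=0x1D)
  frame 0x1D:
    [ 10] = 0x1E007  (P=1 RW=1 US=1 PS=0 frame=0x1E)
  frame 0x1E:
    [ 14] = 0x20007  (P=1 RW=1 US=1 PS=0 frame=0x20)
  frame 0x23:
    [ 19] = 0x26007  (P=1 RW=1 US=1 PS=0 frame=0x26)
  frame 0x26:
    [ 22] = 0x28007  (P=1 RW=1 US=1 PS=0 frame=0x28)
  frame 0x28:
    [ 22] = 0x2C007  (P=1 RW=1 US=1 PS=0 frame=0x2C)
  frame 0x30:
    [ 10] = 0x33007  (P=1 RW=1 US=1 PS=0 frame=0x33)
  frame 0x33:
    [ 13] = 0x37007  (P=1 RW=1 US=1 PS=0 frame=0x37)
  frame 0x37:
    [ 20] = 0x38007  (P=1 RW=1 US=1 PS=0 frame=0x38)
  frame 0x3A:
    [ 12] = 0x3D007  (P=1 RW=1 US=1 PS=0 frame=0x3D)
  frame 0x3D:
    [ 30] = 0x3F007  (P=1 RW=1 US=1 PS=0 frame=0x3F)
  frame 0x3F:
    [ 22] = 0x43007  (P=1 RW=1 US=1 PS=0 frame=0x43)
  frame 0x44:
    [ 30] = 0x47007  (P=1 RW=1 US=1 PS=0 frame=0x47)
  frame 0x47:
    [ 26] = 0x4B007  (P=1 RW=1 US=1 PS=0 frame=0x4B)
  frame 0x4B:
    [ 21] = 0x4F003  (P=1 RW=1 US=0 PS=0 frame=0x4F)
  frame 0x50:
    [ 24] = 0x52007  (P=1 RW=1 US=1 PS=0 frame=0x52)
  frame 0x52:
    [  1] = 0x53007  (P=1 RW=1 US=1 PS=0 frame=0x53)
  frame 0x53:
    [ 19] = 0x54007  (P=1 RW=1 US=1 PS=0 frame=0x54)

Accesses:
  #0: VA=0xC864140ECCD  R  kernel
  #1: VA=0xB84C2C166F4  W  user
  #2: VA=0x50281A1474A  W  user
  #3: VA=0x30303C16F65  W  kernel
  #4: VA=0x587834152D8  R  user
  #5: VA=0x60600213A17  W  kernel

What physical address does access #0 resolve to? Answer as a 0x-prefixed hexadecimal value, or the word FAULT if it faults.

Trace:
#0 VA=0xC864140ECCD (r,kernel):
  [0] read 0x19 idx=25: raw=0x1B007 flags P=1 W=1 U=1 S=0
  [1] read 0x1B idx=25: raw=0x1D007 flags P=1 W=1 U=1 S=0
  [2] read 0x1D idx=10: raw=0x1E007 flags P=1 W=1 U=1 S=0
  [3] read 0x1E idx=14: raw=0x20007 flags P=1 W=1 U=1 S=0
  → PA=0x20CCD  (4 entries read)
#1 VA=0xB84C2C166F4 (w,user):
  [0] read 0x19 idx=23: raw=0x23007 flags P=1 W=1 U=1 S=0
  [1] read 0x23 idx=19: raw=0x26007 flags P=1 W=1 U=1 S=0
  [2] read 0x26 idx=22: raw=0x28007 flags P=1 W=1 U=1 S=0
  [3] read 0x28 idx=22: raw=0x2C007 flags P=1 W=1 U=1 S=0
  → PA=0x2C6F4  (4 entries read)
#2 VA=0x50281A1474A (w,user):
  [0] read 0x19 idx=10: raw=0x30007 flags P=1 W=1 U=1 S=0
  [1] read 0x30 idx=10: raw=0x33007 flags P=1 W=1 U=1 S=0
  [2] read 0x33 idx=13: raw=0x37007 flags P=1 W=1 U=1 S=0
  [3] read 0x37 idx=20: raw=0x38007 flags P=1 W=1 U=1 S=0
  → PA=0x3874A  (4 entries read)
#3 VA=0x30303C16F65 (w,kernel):
  [0] read 0x19 idx=6: raw=0x3A007 flags P=1 W=1 U=1 S=0
  [1] read 0x3A idx=12: raw=0x3D007 flags P=1 W=1 U=1 S=0
  [2] read 0x3D idx=30: raw=0x3F007 flags P=1 W=1 U=1 S=0
  [3] read 0x3F idx=22: raw=0x43007 flags P=1 W=1 U=1 S=0
  → PA=0x43F65  (4 entries read)
#4 VA=0x587834152D8 (r,user):
  [0] read 0x19 idx=11: raw=0x44007 flags P=1 W=1 U=1 S=0
  [1] read 0x44 idx=30: raw=0x47007 flags P=1 W=1 U=1 S=0
  [2] read 0x47 idx=26: raw=0x4B007 flags P=1 W=1 U=1 S=0
  [3] read 0x4B idx=21: raw=0x4F003 flags P=1 W=1 U=0 S=0
  ✗ PROTECTION_VIOLATION  [4 reads]
#5 VA=0x60600213A17 (w,kernel):
  [0] read 0x19 idx=12: raw=0x50007 flags P=1 W=1 U=1 S=0
  [1] read 0x50 idx=24: raw=0x52007 flags P=1 W=1 U=1 S=0
  [2] read 0x52 idx=1: raw=0x53007 flags P=1 W=1 U=1 S=0
  [3] read 0x53 idx=19: raw=0x54007 flags P=1 W=1 U=1 S=0
  → PA=0x54A17  (4 entries read)

Access #0 PA: 0x20CCD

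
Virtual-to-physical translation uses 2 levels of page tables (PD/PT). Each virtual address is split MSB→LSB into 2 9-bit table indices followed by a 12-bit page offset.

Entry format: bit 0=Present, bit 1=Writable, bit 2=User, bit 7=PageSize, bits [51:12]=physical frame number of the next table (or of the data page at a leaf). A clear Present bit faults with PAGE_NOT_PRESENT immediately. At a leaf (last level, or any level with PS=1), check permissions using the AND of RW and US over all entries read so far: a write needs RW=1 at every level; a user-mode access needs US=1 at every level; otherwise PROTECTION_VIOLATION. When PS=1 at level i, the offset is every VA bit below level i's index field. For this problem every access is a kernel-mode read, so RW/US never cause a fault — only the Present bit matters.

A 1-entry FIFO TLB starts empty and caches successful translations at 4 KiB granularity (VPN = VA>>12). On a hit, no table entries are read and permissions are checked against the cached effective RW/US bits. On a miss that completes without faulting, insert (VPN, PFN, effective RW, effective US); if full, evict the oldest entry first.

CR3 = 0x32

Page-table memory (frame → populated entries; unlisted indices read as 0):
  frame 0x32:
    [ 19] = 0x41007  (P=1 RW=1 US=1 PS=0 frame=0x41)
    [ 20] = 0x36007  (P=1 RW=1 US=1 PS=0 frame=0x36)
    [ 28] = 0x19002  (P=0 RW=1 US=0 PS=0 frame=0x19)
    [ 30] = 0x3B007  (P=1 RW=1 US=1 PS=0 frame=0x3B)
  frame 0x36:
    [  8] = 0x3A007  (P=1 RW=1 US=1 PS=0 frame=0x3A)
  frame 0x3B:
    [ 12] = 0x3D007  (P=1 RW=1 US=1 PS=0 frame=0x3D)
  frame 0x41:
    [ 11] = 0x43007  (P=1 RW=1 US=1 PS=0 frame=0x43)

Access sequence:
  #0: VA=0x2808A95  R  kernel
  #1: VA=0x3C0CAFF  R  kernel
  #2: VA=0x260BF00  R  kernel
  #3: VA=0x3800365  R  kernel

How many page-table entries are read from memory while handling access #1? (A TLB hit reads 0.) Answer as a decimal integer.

Trace:
#0 VA=0x2808A95 (r,kernel):
  lvl0: tbl 0x32, slot 20 ⇒ 0x36007 (P1/RW1/US1/PS0)
  lvl1: tbl 0x36, slot 8 ⇒ 0x3A007 (P1/RW1/US1/PS0)
  ⇒ phys 0x3AA95  [2 reads]
#1 VA=0x3C0CAFF (r,kernel):
  lvl0: tbl 0x32, slot 30 ⇒ 0x3B007 (P1/RW1/US1/PS0)
  lvl1: tbl 0x3B, slot 12 ⇒ 0x3D007 (P1/RW1/US1/PS0)
  ⇒ phys 0x3DAFF  [2 reads]
#2 VA=0x260BF00 (r,kernel):
  lvl0: tbl 0x32, slot 19 ⇒ 0x41007 (P1/RW1/US1/PS0)
  lvl1: tbl 0x41, slot 11 ⇒ 0x43007 (P1/RW1/US1/PS0)
  ⇒ phys 0x43F00  [2 reads]
#3 VA=0x3800365 (r,kernel):
  lvl0: tbl 0x32, slot 28 ⇒ 0x19002 (P0/RW1/US0/PS0)
  ⇒ fault: PAGE_NOT_PRESENT  — 1 lookups

Entries read for #1: 2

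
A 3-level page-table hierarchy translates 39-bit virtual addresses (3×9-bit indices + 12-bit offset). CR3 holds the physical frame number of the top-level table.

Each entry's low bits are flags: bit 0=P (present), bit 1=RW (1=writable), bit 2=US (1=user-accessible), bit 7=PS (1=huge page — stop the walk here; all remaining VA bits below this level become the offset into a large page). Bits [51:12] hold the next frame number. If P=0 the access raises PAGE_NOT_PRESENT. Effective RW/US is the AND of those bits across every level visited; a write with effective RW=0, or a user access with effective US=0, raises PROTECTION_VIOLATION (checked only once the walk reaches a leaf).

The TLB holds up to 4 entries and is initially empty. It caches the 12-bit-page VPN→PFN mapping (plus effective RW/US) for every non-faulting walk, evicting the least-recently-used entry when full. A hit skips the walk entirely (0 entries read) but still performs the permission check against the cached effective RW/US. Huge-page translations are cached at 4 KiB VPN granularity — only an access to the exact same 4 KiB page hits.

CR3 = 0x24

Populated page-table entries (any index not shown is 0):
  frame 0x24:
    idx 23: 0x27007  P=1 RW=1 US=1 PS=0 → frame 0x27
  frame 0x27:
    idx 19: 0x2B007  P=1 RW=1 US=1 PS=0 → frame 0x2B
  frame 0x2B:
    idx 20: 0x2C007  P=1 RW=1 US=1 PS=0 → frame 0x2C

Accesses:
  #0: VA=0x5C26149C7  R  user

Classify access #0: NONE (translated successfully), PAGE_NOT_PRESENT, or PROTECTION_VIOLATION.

Per-access translation:
#0 VA=0x5C26149C7 (r,user):
  L0 @0x24[23] → 0x27007  P=1,RW=1,US=1,PS=0
  L1 @0x27[19] → 0x2B007  P=1,RW=1,US=1,PS=0
  L2 @0x2B[20] → 0x2C007  P=1,RW=1,US=1,PS=0
  ✓ 0x2C9C7  — 3 lookups

Access #0 fault: NONE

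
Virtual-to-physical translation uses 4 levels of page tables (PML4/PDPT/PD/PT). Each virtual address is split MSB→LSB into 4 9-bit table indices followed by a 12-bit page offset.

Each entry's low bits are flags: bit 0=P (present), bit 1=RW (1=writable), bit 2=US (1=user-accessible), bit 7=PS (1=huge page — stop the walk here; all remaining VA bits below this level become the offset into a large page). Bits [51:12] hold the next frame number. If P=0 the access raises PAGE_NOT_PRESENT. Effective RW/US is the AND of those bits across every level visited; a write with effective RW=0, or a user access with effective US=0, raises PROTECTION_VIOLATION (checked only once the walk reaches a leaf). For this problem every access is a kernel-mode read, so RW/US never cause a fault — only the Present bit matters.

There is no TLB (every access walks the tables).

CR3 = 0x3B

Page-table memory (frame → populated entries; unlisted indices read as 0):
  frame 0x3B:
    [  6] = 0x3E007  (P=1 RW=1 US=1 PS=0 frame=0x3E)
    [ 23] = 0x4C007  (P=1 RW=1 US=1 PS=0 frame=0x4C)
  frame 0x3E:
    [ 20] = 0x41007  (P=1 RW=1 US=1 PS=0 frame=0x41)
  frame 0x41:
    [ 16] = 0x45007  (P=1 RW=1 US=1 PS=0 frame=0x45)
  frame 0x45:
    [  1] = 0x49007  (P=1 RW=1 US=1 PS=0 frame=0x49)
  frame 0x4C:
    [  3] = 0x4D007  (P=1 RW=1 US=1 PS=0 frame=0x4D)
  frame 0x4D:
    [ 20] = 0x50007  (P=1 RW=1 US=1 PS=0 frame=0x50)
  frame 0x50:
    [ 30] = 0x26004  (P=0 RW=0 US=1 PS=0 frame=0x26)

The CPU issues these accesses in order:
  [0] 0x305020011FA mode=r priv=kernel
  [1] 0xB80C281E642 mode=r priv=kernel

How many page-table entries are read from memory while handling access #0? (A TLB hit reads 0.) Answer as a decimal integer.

Trace:
#0 VA=0x305020011FA (r,kernel):
  [0] read 0x3B idx=6: raw=0x3E007 flags P=1 W=1 U=1 S=0
  [1] read 0x3E idx=20: raw=0x41007 flags P=1 W=1 U=1 S=0
  [2] read 0x41 idx=16: raw=0x45007 flags P=1 W=1 U=1 S=0
  [3] read 0x45 idx=1: raw=0x49007 flags P=1 W=1 U=1 S=0
  → PA=0x491FA  (4 entries read)
#1 VA=0xB80C281E642 (r,kernel):
  [0] read 0x3B idx=23: raw=0x4C007 flags P=1 W=1 U=1 S=0
  [1] read 0x4C idx=3: raw=0x4D007 flags P=1 W=1 U=1 S=0
  [2] read 0x4D idx=20: raw=0x50007 flags P=1 W=1 U=1 S=0
  [3] read 0x50 idx=30: raw=0x26004 flags P=0 W=0 U=1 S=0
  → PAGE_NOT_PRESENT  (4 entries read)

Entries read for #0: 4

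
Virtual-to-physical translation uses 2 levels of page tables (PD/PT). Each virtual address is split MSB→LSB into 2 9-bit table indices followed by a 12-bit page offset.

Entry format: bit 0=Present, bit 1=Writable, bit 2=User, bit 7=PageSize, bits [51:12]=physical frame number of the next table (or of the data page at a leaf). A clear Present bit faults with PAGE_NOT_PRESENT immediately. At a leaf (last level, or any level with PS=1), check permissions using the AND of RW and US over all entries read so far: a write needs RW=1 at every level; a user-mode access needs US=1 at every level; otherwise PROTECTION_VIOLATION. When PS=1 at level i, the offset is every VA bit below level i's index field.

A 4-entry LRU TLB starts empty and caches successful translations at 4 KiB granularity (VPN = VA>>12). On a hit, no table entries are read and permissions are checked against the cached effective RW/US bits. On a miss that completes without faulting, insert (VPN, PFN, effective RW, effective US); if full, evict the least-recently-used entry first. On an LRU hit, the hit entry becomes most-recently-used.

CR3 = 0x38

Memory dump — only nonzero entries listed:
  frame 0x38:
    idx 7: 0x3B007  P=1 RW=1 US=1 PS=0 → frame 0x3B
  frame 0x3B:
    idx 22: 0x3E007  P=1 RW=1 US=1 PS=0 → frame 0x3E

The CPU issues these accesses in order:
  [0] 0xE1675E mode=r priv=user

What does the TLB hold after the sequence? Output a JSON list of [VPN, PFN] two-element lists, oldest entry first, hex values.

Walk each access:
#0 VA=0xE1675E (r,user):
  [0] read 0x38 idx=7: raw=0x3B007 flags P=1 W=1 U=1 S=0
  [1] read 0x3B idx=22: raw=0x3E007 flags P=1 W=1 U=1 S=0
  ⇒ phys 0x3E75E  [2 reads]

TLB: [["0xE16", "0x3E"]]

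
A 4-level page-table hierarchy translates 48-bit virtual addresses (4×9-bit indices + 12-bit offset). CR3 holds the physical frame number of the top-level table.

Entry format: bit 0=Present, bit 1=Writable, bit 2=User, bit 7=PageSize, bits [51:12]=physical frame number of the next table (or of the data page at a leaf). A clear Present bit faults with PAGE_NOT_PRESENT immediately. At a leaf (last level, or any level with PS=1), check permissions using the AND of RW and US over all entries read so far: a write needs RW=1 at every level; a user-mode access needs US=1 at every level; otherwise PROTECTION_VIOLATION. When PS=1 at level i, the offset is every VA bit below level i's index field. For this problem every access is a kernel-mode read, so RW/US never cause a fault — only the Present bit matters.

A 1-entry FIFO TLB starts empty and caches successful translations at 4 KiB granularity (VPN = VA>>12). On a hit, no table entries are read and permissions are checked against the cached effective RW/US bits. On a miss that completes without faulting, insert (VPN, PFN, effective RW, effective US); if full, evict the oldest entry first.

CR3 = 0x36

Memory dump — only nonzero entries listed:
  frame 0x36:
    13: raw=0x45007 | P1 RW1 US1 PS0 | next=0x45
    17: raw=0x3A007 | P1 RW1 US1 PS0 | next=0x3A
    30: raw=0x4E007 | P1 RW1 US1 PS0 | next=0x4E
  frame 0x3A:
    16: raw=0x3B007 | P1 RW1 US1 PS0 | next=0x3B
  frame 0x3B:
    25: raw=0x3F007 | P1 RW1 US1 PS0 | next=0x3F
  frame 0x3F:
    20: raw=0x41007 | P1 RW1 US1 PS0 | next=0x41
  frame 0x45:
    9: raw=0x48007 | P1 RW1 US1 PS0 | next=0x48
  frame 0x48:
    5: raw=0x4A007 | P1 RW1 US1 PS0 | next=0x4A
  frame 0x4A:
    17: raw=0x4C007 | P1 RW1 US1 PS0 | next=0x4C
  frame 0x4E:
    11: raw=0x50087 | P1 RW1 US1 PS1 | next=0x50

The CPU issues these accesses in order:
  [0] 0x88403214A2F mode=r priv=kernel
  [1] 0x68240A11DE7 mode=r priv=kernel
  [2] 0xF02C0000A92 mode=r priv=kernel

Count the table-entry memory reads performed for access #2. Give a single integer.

Trace:
#0 VA=0x88403214A2F (r,kernel):
  [0] read 0x36 idx=17: raw=0x3A007 flags P=1 W=1 U=1 S=0
  [1] read 0x3A idx=16: raw=0x3B007 flags P=1 W=1 U=1 S=0
  [2] read 0x3B idx=25: raw=0x3F007 flags P=1 W=1 U=1 S=0
  [3] read 0x3F idx=20: raw=0x41007 flags P=1 W=1 U=1 S=0
  → PA=0x41A2F  (4 entries read)
#1 VA=0x68240A11DE7 (r,kernel):
  [0] read 0x36 idx=13: raw=0x45007 flags P=1 W=1 U=1 S=0
  [1] read 0x45 idx=9: raw=0x48007 flags P=1 W=1 U=1 S=0
  [2] read 0x48 idx=5: raw=0x4A007 flags P=1 W=1 U=1 S=0
  [3] read 0x4A idx=17: raw=0x4C007 flags P=1 W=1 U=1 S=0
  → PA=0x4CDE7  (4 entries read)
#2 VA=0xF02C0000A92 (r,kernel):
  [0] read 0x36 idx=30: raw=0x4E007 flags P=1 W=1 U=1 S=0
  [1] read 0x4E idx=11: raw=0x50087 flags P=1 W=1 U=1 S=1
  → PA=0x50A92 (huge @L1)  (2 entries read)

Entries read for #2: 2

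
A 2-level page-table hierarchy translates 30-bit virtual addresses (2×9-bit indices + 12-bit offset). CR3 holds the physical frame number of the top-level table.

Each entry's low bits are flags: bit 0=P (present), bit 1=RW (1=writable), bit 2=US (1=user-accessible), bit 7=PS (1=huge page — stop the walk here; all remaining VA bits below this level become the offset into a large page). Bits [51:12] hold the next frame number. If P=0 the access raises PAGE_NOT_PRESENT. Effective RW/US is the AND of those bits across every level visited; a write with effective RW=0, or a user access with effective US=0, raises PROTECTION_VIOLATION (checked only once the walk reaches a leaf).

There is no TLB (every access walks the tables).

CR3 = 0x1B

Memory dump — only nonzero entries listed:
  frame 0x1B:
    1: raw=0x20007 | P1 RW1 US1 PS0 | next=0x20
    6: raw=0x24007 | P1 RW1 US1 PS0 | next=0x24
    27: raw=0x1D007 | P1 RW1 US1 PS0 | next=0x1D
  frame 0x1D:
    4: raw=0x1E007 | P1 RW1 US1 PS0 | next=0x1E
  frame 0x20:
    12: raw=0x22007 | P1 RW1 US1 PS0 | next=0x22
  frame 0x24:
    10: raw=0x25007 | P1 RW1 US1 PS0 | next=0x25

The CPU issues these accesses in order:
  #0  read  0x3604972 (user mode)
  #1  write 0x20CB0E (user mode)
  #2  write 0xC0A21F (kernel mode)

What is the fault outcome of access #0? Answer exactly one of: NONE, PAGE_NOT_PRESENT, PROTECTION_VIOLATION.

Per-access translation:
#0 VA=0x3604972 (r,user):
  L0: frame=0x1B idx=27 entry=0x1D007 [P=1 RW=1 US=1 PS=0]
  L1: frame=0x1D idx=4 entry=0x1E007 [P=1 RW=1 US=1 PS=0]
  ⇒ phys 0x1E972  [2 reads]
#1 VA=0x20CB0E (w,user):
  L0: frame=0x1B idx=1 entry=0x20007 [P=1 RW=1 US=1 PS=0]
  L1: frame=0x20 idx=12 entry=0x22007 [P=1 RW=1 US=1 PS=0]
  ⇒ phys 0x22B0E  [2 reads]
#2 VA=0xC0A21F (w,kernel):
  L0: frame=0x1B idx=6 entry=0x24007 [P=1 RW=1 US=1 PS=0]
  L1: frame=0x24 idx=10 entry=0x25007 [P=1 RW=1 US=1 PS=0]
  ⇒ phys 0x2521F  [2 reads]

Access #0 fault: NONE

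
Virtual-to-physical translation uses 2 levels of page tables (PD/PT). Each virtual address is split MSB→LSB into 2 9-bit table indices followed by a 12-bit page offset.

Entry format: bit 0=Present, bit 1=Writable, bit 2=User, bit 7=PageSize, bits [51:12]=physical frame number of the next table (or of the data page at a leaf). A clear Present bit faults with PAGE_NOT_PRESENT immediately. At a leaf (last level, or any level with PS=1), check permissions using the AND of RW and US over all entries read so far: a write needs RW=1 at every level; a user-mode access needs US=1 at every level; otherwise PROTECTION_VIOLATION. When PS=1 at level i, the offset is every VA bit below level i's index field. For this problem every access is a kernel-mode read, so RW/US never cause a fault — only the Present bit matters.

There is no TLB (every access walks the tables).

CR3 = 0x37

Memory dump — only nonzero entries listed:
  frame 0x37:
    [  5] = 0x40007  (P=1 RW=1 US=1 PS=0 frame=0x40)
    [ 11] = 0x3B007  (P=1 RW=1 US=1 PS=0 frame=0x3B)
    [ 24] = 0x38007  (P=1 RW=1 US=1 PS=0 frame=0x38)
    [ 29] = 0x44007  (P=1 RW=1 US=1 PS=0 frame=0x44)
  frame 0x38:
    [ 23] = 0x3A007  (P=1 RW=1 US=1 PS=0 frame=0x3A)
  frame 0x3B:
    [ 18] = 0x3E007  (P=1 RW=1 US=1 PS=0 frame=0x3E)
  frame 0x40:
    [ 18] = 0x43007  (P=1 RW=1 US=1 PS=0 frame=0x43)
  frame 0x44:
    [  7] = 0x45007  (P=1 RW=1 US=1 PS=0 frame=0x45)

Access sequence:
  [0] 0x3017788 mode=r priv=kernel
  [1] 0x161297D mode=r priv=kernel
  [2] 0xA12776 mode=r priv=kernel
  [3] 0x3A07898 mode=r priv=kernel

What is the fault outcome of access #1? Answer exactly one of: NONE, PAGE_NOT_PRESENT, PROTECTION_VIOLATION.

Walk each access:
#0 VA=0x3017788 (r,kernel):
  [0] read 0x37 idx=24: raw=0x38007 flags P=1 W=1 U=1 S=0
  [1] read 0x38 idx=23: raw=0x3A007 flags P=1 W=1 U=1 S=0
  → PA=0x3A788  (2 entries read)
#1 VA=0x161297D (r,kernel):
  [0] read 0x37 idx=11: raw=0x3B007 flags P=1 W=1 U=1 S=0
  [1] read 0x3B idx=18: raw=0x3E007 flags P=1 W=1 U=1 S=0
  → PA=0x3E97D  (2 entries read)
#2 VA=0xA12776 (r,kernel):
  [0] read 0x37 idx=5: raw=0x40007 flags P=1 W=1 U=1 S=0
  [1] read 0x40 idx=18: raw=0x43007 flags P=1 W=1 U=1 S=0
  → PA=0x43776  (2 entries read)
#3 VA=0x3A07898 (r,kernel):
  [0] read 0x37 idx=29: raw=0x44007 flags P=1 W=1 U=1 S=0
  [1] read 0x44 idx=7: raw=0x45007 flags P=1 W=1 U=1 S=0
  → PA=0x45898  (2 entries read)

Access #1 fault: NONE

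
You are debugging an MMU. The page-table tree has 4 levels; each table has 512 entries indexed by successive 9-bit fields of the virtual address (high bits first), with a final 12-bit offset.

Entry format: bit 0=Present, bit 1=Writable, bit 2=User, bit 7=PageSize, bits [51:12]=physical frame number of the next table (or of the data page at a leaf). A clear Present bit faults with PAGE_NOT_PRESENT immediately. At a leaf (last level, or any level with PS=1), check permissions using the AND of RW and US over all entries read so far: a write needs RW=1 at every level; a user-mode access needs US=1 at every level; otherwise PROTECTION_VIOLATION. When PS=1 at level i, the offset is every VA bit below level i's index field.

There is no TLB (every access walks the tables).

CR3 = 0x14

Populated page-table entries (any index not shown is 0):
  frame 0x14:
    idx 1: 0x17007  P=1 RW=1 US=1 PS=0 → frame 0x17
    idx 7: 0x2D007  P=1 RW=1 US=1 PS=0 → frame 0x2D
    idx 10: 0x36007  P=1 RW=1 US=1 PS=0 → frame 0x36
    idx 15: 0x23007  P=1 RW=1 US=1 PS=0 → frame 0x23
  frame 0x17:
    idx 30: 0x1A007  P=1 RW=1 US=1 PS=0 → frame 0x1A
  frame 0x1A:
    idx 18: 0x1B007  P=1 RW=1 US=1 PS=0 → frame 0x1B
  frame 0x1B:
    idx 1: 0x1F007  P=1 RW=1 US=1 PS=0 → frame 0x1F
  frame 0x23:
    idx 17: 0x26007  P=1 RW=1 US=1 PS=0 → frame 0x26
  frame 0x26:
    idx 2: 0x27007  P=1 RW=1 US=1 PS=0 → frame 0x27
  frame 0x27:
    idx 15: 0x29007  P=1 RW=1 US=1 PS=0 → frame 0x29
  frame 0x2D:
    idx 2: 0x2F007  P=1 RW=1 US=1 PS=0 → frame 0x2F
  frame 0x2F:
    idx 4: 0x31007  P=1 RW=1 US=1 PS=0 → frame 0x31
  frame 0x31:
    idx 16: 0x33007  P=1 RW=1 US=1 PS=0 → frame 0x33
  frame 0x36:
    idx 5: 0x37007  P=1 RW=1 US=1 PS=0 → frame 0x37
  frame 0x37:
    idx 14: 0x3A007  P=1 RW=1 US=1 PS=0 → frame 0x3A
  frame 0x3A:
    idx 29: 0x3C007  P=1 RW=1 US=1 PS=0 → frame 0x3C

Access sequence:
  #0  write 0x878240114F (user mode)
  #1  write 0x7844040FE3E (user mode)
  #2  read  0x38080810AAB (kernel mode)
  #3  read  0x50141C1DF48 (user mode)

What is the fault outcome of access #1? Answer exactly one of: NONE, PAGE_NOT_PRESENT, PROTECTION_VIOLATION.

Per-access translation:
#0 VA=0x878240114F (w,user):
  [0] read 0x14 idx=1: raw=0x17007 flags P=1 W=1 U=1 S=0
  [1] read 0x17 idx=30: raw=0x1A007 flags P=1 W=1 U=1 S=0
  [2] read 0x1A idx=18: raw=0x1B007 flags P=1 W=1 U=1 S=0
  [3] read 0x1B idx=1: raw=0x1F007 flags P=1 W=1 U=1 S=0
  ⇒ phys 0x1F14F  [4 reads]
#1 VA=0x7844040FE3E (w,user):
  [0] read 0x14 idx=15: raw=0x23007 flags P=1 W=1 U=1 S=0
  [1] read 0x23 idx=17: raw=0x26007 flags P=1 W=1 U=1 S=0
  [2] read 0x26 idx=2: raw=0x27007 flags P=1 W=1 U=1 S=0
  [3] read 0x27 idx=15: raw=0x29007 flags P=1 W=1 U=1 S=0
  ⇒ phys 0x29E3E  [4 reads]
#2 VA=0x38080810AAB (r,kernel):
  [0] read 0x14 idx=7: raw=0x2D007 flags P=1 W=1 U=1 S=0
  [1] read 0x2D idx=2: raw=0x2F007 flags P=1 W=1 U=1 S=0
  [2] read 0x2F idx=4: raw=0x31007 flags P=1 W=1 U=1 S=0
  [3] read 0x31 idx=16: raw=0x33007 flags P=1 W=1 U=1 S=0
  ⇒ phys 0x33AAB  [4 reads]
#3 VA=0x50141C1DF48 (r,user):
  [0] read 0x14 idx=10: raw=0x36007 flags P=1 W=1 U=1 S=0
  [1] read 0x36 idx=5: raw=0x37007 flags P=1 W=1 U=1 S=0
  [2] read 0x37 idx=14: raw=0x3A007 flags P=1 W=1 U=1 S=0
  [3] read 0x3A idx=29: raw=0x3C007 flags P=1 W=1 U=1 S=0
  ⇒ phys 0x3CF48  [4 reads]

Access #1 fault: NONE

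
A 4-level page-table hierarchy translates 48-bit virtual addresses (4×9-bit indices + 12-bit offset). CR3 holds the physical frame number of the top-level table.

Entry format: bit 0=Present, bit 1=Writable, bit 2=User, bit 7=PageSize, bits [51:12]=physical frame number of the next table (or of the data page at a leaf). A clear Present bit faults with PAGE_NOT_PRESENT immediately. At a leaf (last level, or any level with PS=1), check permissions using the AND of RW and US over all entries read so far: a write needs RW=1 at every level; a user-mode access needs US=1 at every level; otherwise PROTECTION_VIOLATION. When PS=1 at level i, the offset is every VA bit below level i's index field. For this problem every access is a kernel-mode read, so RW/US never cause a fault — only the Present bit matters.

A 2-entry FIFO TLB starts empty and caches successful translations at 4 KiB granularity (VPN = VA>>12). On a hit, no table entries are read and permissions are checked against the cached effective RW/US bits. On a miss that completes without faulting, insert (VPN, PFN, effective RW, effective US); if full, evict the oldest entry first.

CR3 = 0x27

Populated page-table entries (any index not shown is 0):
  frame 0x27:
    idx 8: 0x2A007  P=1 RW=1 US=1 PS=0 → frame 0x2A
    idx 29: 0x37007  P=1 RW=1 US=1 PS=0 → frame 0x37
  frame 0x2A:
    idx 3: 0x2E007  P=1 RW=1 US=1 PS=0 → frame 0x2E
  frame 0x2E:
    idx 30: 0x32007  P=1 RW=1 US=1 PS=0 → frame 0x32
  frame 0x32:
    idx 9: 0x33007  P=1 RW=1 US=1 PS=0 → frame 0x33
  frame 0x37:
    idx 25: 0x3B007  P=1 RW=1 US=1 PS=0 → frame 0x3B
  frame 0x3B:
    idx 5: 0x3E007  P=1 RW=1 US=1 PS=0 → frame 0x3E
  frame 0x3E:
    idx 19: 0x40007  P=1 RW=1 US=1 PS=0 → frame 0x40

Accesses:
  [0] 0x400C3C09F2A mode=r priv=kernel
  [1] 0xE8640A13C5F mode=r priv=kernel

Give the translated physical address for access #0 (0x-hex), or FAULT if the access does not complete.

Trace:
#0 VA=0x400C3C09F2A (r,kernel):
  L0 @0x27[8] → 0x2A007  P=1,RW=1,US=1,PS=0
  L1 @0x2A[3] → 0x2E007  P=1,RW=1,US=1,PS=0
  L2 @0x2E[30] → 0x32007  P=1,RW=1,US=1,PS=0
  L3 @0x32[9] → 0x33007  P=1,RW=1,US=1,PS=0
  ✓ 0x33F2A  — 4 lookups
#1 VA=0xE8640A13C5F (r,kernel):
  L0 @0x27[29] → 0x37007  P=1,RW=1,US=1,PS=0
  L1 @0x37[25] → 0x3B007  P=1,RW=1,US=1,PS=0
  L2 @0x3B[5] → 0x3E007  P=1,RW=1,US=1,PS=0
  L3 @0x3E[19] → 0x40007  P=1,RW=1,US=1,PS=0
  ✓ 0x40C5F  — 4 lookups

Access #0 PA: 0x33F2A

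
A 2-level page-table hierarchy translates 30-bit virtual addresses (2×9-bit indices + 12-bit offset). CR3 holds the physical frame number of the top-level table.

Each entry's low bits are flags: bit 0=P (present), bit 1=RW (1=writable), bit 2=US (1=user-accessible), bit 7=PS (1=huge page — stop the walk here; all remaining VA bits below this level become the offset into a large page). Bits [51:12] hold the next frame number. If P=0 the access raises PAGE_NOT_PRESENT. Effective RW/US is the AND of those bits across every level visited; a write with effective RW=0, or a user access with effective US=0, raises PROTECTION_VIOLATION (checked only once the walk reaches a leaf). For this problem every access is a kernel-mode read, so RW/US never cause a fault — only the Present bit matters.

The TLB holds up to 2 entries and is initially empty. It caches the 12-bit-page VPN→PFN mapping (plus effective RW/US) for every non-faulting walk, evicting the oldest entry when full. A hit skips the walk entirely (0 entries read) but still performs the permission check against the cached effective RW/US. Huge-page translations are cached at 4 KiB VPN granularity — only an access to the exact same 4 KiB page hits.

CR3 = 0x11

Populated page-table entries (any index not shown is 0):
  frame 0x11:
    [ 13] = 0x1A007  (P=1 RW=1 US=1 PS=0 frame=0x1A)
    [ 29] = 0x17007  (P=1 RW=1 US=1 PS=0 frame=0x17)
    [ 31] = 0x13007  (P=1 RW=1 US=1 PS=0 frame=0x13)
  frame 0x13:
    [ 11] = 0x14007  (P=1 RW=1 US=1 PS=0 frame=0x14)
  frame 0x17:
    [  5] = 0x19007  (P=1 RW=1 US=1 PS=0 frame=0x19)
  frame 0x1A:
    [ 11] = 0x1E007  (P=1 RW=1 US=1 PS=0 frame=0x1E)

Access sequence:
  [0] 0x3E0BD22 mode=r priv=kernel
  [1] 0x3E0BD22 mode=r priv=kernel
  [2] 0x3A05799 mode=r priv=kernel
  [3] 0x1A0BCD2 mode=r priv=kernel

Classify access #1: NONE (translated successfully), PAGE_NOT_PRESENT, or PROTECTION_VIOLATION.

Per-access translation:
#0 VA=0x3E0BD22 (r,kernel):
  lvl0: tbl 0x11, slot 31 ⇒ 0x13007 (P1/RW1/US1/PS0)
  lvl1: tbl 0x13, slot 11 ⇒ 0x14007 (P1/RW1/US1/PS0)
  ⇒ phys 0x14D22  [2 reads]
#1 VA=0x3E0BD22 (r,kernel):
  TLB hit vpn=0x3E0B → PA=0x14D22
#2 VA=0x3A05799 (r,kernel):
  lvl0: tbl 0x11, slot 29 ⇒ 0x17007 (P1/RW1/US1/PS0)
  lvl1: tbl 0x17, slot 5 ⇒ 0x19007 (P1/RW1/US1/PS0)
  ⇒ phys 0x19799  [2 reads]
#3 VA=0x1A0BCD2 (r,kernel):
  lvl0: tbl 0x11, slot 13 ⇒ 0x1A007 (P1/RW1/US1/PS0)
  lvl1: tbl 0x1A, slot 11 ⇒ 0x1E007 (P1/RW1/US1/PS0)
  ⇒ phys 0x1ECD2  [2 reads]

Access #1 fault: NONE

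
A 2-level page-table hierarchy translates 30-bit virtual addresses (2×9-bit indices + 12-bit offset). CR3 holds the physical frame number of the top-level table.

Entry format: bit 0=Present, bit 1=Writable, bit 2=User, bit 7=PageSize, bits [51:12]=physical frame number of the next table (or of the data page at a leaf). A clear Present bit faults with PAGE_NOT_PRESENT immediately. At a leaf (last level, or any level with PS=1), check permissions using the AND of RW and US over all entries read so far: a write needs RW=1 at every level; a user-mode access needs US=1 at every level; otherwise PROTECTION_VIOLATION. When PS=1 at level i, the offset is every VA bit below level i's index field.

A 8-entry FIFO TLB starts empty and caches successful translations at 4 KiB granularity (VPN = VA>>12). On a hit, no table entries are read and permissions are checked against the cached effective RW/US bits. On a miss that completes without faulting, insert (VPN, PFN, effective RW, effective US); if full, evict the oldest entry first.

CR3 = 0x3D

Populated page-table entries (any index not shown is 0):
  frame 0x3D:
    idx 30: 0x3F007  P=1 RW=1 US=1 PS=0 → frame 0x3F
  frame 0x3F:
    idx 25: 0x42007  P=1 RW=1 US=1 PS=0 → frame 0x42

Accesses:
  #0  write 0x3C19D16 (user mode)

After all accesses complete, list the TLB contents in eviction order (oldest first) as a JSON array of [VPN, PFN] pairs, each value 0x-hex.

Per-access translation:
#0 VA=0x3C19D16 (w,user):
  L0: frame=0x3D idx=30 entry=0x3F007 [P=1 RW=1 US=1 PS=0]
  L1: frame=0x3F idx=25 entry=0x42007 [P=1 RW=1 US=1 PS=0]
  ✓ 0x42D16  — 2 lookups

TLB: [["0x3C19", "0x42"]]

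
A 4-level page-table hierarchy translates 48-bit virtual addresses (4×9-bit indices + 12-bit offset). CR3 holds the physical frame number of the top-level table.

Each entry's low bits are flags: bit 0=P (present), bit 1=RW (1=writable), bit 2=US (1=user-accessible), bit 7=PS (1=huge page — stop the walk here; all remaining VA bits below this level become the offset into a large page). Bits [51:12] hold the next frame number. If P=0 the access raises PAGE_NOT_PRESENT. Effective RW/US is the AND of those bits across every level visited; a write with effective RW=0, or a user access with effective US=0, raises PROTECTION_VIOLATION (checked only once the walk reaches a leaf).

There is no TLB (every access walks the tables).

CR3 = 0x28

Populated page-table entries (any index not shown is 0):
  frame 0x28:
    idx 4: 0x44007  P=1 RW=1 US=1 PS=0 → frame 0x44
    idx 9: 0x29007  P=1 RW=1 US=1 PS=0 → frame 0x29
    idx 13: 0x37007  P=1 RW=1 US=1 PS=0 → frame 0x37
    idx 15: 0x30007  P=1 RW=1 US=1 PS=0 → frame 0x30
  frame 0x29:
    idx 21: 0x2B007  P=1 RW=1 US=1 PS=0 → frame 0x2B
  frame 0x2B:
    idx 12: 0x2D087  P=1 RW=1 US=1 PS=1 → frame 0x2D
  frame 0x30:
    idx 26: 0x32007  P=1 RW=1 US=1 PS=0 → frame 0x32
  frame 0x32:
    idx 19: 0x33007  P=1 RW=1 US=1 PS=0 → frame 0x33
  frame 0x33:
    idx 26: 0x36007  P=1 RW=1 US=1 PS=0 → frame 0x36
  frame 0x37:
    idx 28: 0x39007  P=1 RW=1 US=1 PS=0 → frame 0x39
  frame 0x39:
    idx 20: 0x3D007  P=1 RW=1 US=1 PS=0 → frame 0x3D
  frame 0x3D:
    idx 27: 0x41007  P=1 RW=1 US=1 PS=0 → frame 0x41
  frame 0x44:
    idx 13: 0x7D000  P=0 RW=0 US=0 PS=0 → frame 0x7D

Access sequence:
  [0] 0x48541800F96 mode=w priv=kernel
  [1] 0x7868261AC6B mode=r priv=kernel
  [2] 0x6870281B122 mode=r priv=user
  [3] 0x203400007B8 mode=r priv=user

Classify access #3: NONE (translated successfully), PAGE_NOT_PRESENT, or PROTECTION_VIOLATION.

Per-access translation:
#0 VA=0x48541800F96 (w,kernel):
  lvl0: tbl 0x28, slot 9 ⇒ 0x29007 (P1/RW1/US1/PS0)
  lvl1: tbl 0x29, slot 21 ⇒ 0x2B007 (P1/RW1/US1/PS0)
  lvl2: tbl 0x2B, slot 12 ⇒ 0x2D087 (P1/RW1/US1/PS1)
  ⇒ phys 0x2DF96 (huge @L2)  [3 reads]
#1 VA=0x7868261AC6B (r,kernel):
  lvl0: tbl 0x28, slot 15 ⇒ 0x30007 (P1/RW1/US1/PS0)
  lvl1: tbl 0x30, slot 26 ⇒ 0x32007 (P1/RW1/US1/PS0)
  lvl2: tbl 0x32, slot 19 ⇒ 0x33007 (P1/RW1/US1/PS0)
  lvl3: tbl 0x33, slot 26 ⇒ 0x36007 (P1/RW1/US1/PS0)
  ⇒ phys 0x36C6B  [4 reads]
#2 VA=0x6870281B122 (r,user):
  lvl0: tbl 0x28, slot 13 ⇒ 0x37007 (P1/RW1/US1/PS0)
  lvl1: tbl 0x37, slot 28 ⇒ 0x39007 (P1/RW1/US1/PS0)
  lvl2: tbl 0x39, slot 20 ⇒ 0x3D007 (P1/RW1/US1/PS0)
  lvl3: tbl 0x3D, slot 27 ⇒ 0x41007 (P1/RW1/US1/PS0)
  ⇒ phys 0x41122  [4 reads]
#3 VA=0x203400007B8 (r,user):
  lvl0: tbl 0x28, slot 4 ⇒ 0x44007 (P1/RW1/US1/PS0)
  lvl1: tbl 0x44, slot 13 ⇒ 0x7D000 (P0/RW0/US0/PS0)
  ⇒ fault: PAGE_NOT_PRESENT  — 2 lookups

Access #3 fault: PAGE_NOT_PRESENT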